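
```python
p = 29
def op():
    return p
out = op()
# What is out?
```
29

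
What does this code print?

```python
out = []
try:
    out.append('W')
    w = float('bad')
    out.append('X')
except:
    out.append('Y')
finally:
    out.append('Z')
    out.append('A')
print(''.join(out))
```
WYZA

Code before exception runs, then except, then all of finally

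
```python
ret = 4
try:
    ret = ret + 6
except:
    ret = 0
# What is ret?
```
10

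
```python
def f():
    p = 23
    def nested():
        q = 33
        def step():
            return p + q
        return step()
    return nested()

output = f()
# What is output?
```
56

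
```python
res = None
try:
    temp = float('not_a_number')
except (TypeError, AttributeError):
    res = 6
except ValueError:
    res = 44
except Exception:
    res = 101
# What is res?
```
44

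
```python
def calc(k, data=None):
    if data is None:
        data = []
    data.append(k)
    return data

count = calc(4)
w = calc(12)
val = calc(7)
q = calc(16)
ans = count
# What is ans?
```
[4]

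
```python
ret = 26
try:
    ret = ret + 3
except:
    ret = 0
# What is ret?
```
29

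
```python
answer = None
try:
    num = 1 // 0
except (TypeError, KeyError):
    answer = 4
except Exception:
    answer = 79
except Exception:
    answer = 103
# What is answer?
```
79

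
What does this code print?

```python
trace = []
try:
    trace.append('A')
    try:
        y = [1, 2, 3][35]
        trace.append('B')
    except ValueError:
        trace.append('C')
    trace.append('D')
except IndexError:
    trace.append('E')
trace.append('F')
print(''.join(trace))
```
AEF

Inner handler doesn't match, propagates to outer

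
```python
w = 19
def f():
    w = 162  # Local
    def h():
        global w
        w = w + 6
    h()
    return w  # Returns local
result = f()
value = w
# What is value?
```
25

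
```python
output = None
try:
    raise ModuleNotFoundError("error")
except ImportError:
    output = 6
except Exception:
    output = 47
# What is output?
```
6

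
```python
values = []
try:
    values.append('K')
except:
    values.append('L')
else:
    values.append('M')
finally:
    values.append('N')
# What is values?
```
['K', 'M', 'N']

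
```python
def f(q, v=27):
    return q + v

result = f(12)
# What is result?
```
39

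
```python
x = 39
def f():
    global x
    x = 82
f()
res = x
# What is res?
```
82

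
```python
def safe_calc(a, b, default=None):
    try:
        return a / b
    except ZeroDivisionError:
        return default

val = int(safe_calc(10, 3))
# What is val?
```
3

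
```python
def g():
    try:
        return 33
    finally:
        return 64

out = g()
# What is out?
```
64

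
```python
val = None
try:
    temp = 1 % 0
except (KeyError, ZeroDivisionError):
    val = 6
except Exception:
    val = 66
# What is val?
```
6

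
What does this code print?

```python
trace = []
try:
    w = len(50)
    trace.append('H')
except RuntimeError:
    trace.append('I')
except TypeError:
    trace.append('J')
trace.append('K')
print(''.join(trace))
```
JK

TypeError is caught by its specific handler, not RuntimeError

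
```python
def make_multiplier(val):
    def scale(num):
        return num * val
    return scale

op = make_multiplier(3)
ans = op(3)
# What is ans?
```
9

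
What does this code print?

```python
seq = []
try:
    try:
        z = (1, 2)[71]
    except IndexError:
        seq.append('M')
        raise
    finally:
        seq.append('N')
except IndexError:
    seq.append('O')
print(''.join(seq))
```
MNO

finally runs before re-raised exception propagates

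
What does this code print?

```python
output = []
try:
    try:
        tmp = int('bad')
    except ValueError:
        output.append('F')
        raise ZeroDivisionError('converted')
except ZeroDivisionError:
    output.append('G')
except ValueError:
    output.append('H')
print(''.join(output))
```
FG

New ZeroDivisionError raised, caught by outer ZeroDivisionError handler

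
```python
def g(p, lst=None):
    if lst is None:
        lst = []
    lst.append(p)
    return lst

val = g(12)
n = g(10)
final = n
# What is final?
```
[10]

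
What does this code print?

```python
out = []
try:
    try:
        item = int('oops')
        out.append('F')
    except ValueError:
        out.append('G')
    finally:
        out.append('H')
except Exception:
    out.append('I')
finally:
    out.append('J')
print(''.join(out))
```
GHJ

Both finally blocks run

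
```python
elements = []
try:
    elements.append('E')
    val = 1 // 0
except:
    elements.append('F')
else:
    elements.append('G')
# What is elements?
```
['E', 'F']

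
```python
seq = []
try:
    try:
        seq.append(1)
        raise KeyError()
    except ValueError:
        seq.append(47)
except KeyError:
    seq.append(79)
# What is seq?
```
[1, 79]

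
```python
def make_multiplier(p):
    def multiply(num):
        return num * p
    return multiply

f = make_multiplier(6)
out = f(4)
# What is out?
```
24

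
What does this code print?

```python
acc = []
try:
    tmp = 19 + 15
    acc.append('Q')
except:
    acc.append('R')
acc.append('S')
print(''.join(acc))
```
QS

No exception, try block completes normally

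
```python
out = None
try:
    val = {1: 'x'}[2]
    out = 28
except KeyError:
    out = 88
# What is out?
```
88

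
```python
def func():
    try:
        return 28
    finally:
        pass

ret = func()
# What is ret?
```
28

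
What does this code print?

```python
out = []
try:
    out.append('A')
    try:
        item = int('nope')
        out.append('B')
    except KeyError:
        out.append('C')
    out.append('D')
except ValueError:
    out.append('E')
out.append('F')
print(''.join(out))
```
AEF

Inner handler doesn't match, propagates to outer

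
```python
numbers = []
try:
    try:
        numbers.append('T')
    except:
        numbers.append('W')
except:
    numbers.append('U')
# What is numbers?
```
['T']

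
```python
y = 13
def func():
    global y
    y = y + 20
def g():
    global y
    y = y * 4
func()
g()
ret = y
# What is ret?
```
132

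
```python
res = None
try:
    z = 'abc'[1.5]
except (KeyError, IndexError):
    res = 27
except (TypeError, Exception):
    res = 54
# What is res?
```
54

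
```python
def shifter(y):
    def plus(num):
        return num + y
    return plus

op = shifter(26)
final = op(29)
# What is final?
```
55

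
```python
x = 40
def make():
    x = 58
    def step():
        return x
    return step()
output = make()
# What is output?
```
58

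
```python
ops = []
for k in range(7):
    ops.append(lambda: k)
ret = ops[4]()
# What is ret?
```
6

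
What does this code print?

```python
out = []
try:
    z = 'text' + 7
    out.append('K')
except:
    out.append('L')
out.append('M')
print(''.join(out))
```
LM

Exception raised in try, caught by bare except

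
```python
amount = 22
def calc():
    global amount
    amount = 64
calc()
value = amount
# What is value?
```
64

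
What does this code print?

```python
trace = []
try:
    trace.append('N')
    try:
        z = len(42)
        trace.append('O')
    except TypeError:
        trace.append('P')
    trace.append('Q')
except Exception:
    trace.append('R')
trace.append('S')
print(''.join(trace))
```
NPQS

Inner exception caught by inner handler, outer continues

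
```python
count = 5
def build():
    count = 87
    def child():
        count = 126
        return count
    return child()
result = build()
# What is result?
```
126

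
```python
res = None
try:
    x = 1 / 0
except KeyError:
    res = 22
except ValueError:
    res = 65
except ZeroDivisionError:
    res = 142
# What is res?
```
142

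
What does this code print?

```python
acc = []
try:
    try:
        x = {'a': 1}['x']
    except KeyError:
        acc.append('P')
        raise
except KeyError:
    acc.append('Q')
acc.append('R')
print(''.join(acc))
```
PQR

raise without argument re-raises current exception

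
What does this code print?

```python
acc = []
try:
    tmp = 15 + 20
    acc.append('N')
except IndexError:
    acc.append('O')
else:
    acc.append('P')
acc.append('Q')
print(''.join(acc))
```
NPQ

else block runs when no exception occurs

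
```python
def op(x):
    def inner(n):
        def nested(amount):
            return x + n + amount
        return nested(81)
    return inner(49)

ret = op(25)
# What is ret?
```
155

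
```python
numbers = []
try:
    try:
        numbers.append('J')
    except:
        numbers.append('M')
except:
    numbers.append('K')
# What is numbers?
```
['J']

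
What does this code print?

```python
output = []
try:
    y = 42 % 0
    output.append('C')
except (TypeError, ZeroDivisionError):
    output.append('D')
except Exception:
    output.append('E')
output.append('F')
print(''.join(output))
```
DF

ZeroDivisionError matches tuple containing it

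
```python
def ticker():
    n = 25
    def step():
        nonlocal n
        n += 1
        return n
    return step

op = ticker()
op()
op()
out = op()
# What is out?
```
28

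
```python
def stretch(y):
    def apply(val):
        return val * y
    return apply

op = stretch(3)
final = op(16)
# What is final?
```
48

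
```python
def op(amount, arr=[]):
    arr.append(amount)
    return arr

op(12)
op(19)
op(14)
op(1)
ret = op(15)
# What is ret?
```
[12, 19, 14, 1, 15]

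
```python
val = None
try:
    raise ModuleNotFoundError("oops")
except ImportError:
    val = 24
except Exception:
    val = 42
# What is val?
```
24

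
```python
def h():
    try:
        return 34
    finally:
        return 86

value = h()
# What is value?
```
86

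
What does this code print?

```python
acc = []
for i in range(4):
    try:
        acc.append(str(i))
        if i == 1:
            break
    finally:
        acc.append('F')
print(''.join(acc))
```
0F1F

finally runs even when breaking out of loop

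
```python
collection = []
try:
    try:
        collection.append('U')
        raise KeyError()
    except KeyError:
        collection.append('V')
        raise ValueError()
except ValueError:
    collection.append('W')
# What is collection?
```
['U', 'V', 'W']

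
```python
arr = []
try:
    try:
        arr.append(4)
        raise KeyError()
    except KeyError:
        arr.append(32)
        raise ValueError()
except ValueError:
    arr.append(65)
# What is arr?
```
[4, 32, 65]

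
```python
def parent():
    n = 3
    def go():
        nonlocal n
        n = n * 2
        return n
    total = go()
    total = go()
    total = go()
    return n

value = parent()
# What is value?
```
24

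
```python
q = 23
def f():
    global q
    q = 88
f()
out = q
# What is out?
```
88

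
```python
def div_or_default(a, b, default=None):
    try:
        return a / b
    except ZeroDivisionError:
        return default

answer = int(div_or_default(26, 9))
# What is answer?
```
2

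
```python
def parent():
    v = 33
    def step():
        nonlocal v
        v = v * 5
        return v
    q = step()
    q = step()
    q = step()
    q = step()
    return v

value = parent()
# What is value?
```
20625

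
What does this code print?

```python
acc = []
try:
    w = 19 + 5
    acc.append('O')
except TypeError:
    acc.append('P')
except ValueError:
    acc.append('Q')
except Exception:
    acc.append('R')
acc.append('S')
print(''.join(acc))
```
OS

No exception, try block completes normally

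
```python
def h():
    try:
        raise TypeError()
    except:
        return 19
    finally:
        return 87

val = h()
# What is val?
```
87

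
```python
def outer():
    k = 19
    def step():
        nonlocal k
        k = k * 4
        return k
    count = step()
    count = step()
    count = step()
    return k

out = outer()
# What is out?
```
1216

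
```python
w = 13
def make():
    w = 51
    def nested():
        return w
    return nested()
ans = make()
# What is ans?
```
51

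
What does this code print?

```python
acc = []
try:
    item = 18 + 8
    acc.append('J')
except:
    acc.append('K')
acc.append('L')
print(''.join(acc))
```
JL

No exception, try block completes normally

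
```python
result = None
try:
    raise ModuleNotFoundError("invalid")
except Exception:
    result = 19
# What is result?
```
19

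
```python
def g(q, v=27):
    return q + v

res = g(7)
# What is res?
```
34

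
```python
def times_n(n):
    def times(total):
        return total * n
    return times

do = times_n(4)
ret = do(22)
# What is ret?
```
88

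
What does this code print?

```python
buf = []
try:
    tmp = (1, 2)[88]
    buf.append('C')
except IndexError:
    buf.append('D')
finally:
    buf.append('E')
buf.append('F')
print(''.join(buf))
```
DEF

finally always runs, even after exception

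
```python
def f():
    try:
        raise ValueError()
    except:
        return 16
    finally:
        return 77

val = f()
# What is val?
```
77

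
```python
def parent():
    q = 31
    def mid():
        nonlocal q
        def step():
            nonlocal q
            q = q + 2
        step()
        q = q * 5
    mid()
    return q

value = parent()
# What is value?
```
165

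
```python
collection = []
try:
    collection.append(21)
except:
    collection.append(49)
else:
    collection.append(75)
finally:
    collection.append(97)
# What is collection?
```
[21, 75, 97]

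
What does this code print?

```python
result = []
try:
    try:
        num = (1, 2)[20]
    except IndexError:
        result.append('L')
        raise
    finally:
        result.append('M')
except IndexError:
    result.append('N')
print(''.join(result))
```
LMN

finally runs before re-raised exception propagates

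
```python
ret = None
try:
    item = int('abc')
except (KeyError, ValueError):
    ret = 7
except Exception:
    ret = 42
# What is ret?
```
7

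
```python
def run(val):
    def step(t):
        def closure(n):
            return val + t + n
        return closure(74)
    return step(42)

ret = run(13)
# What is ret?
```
129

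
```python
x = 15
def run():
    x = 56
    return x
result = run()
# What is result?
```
56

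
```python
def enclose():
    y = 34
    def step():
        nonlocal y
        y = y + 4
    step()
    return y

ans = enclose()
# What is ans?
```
38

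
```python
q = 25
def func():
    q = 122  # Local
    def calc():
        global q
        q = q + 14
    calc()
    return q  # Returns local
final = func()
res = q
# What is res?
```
39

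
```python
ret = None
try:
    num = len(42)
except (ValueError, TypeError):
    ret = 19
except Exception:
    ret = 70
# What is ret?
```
19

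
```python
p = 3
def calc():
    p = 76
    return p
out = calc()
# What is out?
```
76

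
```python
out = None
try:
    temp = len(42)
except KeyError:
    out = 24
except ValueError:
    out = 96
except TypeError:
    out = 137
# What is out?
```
137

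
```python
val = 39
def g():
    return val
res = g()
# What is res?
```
39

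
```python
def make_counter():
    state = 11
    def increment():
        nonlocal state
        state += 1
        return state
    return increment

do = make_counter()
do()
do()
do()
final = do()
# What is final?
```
15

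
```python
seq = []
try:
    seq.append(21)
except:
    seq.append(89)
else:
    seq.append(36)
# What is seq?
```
[21, 36]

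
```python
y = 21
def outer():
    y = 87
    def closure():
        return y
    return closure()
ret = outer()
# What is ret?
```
87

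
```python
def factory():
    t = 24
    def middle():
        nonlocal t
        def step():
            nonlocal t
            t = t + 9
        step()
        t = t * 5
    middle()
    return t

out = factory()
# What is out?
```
165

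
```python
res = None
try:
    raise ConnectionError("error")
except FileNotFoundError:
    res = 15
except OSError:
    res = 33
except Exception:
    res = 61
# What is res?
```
33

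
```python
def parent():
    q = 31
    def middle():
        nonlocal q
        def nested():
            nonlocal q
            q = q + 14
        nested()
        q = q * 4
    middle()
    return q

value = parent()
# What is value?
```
180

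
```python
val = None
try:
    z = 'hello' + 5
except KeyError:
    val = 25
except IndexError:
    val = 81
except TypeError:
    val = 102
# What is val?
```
102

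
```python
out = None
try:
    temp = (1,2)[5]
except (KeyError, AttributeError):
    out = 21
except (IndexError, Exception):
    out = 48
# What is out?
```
48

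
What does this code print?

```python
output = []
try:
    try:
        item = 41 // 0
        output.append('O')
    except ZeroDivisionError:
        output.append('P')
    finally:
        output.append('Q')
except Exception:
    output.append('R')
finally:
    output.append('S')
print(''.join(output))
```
PQS

Both finally blocks run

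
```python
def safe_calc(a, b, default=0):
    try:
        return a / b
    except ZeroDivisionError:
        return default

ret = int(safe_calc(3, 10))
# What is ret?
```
0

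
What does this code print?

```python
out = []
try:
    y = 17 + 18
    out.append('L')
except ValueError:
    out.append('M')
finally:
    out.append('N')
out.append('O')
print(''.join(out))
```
LNO

finally runs after normal execution too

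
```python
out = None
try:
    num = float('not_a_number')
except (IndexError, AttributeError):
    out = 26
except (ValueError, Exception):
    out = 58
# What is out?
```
58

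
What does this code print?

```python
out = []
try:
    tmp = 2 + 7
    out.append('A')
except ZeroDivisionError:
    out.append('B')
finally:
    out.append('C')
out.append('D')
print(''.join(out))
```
ACD

finally runs after normal execution too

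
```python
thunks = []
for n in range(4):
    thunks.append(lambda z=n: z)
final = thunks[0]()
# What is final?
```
0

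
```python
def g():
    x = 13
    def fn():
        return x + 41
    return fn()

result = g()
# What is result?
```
54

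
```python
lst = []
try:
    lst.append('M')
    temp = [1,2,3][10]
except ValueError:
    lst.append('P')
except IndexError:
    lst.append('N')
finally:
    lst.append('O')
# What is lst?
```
['M', 'N', 'O']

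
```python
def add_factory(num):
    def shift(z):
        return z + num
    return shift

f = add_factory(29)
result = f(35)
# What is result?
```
64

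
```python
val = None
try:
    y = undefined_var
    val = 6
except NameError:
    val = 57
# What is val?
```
57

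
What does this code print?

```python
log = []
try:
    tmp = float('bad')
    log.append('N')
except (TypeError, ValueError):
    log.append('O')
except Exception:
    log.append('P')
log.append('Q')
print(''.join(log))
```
OQ

ValueError matches tuple containing it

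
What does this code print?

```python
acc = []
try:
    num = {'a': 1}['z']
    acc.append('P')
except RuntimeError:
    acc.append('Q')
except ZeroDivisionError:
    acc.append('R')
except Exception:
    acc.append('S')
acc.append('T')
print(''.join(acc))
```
ST

KeyError not specifically caught, falls to Exception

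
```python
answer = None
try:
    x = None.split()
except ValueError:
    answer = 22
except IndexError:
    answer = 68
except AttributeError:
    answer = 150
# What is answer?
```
150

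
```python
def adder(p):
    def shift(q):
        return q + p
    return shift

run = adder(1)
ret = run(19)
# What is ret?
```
20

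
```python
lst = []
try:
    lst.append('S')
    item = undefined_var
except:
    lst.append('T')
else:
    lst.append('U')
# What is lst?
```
['S', 'T']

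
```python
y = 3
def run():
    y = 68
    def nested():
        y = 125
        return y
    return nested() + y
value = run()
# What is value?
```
193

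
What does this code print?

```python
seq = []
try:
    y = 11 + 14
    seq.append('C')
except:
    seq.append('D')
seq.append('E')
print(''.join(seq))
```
CE

No exception, try block completes normally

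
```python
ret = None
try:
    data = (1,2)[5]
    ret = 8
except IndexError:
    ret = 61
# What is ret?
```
61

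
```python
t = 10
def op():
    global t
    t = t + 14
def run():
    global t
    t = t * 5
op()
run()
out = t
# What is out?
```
120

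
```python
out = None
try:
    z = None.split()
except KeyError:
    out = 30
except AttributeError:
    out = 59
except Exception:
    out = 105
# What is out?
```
59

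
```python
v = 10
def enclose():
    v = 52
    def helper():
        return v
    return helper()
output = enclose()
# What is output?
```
52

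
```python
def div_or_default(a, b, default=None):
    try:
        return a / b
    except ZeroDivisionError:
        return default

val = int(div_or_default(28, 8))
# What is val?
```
3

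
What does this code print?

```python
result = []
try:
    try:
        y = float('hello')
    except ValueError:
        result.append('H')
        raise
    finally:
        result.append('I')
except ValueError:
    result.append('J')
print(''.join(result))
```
HIJ

finally runs before re-raised exception propagates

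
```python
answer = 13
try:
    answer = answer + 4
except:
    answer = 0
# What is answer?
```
17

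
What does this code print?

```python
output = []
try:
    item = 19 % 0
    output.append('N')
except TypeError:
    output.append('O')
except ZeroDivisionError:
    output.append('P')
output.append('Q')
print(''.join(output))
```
PQ

ZeroDivisionError is caught by its specific handler, not TypeError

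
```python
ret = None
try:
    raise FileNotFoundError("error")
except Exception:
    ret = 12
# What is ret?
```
12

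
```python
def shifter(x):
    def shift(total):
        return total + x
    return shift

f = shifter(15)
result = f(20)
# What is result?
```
35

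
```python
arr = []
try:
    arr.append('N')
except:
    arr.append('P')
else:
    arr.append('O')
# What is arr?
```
['N', 'O']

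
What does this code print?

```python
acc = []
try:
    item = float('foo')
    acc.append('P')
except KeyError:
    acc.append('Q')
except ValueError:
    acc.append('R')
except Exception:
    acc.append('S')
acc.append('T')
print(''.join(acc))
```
RT

ValueError matches before generic Exception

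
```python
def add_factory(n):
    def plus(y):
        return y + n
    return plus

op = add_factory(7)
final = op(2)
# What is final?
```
9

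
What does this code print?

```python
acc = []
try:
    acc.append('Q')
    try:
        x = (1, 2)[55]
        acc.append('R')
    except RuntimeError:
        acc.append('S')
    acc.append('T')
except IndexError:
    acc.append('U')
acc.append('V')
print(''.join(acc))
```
QUV

Inner handler doesn't match, propagates to outer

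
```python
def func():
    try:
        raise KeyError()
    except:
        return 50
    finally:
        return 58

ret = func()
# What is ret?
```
58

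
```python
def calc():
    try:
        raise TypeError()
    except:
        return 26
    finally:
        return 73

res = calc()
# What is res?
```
73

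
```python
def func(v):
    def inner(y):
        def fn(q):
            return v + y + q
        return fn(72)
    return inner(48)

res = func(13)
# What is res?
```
133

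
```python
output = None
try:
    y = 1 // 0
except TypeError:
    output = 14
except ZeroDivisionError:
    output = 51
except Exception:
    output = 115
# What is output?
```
51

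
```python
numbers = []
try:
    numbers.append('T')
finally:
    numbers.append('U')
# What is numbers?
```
['T', 'U']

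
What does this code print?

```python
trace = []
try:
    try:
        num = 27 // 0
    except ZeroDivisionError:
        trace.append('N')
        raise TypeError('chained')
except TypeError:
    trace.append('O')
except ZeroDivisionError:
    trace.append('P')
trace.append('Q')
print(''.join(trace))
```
NOQ

TypeError raised and caught, original ZeroDivisionError not re-raised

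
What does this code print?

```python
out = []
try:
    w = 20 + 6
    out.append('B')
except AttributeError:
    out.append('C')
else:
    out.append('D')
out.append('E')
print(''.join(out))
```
BDE

else block runs when no exception occurs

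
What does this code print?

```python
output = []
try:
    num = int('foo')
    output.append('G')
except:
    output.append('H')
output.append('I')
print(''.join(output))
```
HI

Exception raised in try, caught by bare except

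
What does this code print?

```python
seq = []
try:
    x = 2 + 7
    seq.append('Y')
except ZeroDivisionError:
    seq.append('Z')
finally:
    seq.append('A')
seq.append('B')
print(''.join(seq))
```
YAB

finally runs after normal execution too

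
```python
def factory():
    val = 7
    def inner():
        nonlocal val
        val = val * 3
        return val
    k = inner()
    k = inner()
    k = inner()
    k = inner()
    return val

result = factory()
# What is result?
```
567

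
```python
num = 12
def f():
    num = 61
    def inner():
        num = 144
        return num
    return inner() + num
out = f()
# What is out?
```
205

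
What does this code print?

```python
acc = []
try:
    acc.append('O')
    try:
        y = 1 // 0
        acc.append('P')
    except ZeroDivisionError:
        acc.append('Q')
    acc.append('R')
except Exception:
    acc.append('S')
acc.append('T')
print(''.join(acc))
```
OQRT

Inner exception caught by inner handler, outer continues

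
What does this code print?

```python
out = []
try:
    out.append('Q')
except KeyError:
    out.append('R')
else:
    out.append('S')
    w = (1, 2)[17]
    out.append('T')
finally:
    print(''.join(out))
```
QS

Try succeeds, else appends 'S', IndexError in else is uncaught, finally prints before exception propagates ('T' never appended)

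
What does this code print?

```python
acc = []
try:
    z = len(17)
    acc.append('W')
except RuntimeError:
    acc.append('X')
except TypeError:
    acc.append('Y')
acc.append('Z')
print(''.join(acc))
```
YZ

TypeError is caught by its specific handler, not RuntimeError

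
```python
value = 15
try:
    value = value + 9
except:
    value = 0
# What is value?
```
24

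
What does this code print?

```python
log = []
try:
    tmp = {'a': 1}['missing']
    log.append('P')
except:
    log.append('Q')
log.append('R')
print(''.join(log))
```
QR

Exception raised in try, caught by bare except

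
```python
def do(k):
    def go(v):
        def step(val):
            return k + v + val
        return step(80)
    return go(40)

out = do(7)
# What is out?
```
127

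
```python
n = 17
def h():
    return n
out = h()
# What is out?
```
17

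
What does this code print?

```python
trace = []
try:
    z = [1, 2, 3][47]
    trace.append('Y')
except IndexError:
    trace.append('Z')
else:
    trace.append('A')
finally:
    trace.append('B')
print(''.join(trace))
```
ZB

Exception: except runs, else skipped, finally runs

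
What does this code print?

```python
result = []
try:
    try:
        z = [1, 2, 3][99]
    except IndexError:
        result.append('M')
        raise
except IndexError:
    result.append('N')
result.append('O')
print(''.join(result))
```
MNO

raise without argument re-raises current exception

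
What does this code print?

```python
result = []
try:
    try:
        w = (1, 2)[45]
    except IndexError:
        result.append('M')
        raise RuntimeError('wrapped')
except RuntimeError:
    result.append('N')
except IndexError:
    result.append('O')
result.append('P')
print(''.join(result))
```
MNP

RuntimeError raised and caught, original IndexError not re-raised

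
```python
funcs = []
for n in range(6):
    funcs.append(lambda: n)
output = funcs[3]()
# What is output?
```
5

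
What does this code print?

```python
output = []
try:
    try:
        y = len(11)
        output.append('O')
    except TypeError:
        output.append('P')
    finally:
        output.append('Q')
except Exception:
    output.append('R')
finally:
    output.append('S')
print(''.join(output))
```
PQS

Both finally blocks run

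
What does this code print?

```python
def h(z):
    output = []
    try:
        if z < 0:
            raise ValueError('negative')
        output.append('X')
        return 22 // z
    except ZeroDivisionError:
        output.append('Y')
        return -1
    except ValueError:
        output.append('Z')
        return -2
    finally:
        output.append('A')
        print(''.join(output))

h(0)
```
XYA

z=0 causes ZeroDivisionError, caught, finally prints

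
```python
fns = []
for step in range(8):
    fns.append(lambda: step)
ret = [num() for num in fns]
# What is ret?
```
[7, 7, 7, 7, 7, 7, 7, 7]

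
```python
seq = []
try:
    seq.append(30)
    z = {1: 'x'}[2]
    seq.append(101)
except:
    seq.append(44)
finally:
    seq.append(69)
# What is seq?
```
[30, 44, 69]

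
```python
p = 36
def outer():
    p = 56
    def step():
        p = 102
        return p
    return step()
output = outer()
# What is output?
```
102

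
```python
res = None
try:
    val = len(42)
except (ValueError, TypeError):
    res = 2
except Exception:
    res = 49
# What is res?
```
2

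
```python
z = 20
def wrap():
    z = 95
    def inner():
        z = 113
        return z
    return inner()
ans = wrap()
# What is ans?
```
113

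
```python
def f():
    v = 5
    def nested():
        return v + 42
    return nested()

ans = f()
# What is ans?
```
47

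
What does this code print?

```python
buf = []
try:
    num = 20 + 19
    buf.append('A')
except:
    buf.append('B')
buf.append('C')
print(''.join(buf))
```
AC

No exception, try block completes normally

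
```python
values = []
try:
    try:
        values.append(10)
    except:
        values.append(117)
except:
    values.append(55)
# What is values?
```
[10]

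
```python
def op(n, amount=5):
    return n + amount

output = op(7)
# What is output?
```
12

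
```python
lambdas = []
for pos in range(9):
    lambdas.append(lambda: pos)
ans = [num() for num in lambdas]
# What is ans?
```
[8, 8, 8, 8, 8, 8, 8, 8, 8]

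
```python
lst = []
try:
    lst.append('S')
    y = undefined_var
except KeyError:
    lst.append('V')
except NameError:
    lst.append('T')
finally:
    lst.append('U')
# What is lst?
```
['S', 'T', 'U']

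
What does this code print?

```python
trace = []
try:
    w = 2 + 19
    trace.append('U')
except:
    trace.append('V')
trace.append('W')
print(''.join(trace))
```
UW

No exception, try block completes normally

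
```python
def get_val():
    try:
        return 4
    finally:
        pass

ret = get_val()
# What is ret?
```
4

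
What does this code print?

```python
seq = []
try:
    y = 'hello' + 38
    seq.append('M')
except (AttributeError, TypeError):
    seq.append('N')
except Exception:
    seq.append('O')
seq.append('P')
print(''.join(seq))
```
NP

TypeError matches tuple containing it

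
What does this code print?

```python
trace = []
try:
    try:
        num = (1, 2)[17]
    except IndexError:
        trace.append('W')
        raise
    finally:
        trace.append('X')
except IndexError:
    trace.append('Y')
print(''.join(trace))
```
WXY

finally runs before re-raised exception propagates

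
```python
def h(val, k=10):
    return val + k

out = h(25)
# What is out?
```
35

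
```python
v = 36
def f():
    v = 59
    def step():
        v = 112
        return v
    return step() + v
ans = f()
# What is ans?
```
171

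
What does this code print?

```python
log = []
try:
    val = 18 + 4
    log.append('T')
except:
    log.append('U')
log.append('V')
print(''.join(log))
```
TV

No exception, try block completes normally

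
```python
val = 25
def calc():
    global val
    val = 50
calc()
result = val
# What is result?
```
50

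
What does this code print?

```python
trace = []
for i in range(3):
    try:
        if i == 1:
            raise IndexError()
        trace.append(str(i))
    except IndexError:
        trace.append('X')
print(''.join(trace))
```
0X2

Exception on i=1 caught, loop continues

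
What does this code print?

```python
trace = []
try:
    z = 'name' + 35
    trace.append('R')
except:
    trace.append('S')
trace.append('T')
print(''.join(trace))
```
ST

Exception raised in try, caught by bare except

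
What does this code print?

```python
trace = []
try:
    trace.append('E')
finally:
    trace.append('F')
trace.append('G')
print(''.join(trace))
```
EFG

try/finally without except, no exception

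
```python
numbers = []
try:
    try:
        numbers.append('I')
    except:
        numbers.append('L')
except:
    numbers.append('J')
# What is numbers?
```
['I']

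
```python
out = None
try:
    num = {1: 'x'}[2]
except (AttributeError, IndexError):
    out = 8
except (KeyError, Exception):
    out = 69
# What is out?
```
69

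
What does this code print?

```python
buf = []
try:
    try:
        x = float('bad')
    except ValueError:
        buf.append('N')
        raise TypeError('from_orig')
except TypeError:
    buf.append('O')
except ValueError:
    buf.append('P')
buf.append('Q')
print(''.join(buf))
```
NOQ

TypeError raised and caught, original ValueError not re-raised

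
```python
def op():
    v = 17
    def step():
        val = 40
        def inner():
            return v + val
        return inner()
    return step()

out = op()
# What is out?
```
57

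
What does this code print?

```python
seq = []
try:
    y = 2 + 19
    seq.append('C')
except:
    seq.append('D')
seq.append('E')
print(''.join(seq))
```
CE

No exception, try block completes normally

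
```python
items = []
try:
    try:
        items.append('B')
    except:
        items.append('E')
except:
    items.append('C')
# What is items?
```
['B']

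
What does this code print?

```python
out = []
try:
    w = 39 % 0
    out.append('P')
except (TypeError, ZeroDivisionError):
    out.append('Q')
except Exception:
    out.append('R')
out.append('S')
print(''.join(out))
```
QS

ZeroDivisionError matches tuple containing it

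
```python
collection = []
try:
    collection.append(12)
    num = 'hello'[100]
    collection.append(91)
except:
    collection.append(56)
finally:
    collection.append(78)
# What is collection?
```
[12, 56, 78]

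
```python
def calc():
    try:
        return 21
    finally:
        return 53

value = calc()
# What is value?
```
53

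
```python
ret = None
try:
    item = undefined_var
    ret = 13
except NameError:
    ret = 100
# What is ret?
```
100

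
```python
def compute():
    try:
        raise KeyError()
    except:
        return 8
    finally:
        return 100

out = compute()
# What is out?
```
100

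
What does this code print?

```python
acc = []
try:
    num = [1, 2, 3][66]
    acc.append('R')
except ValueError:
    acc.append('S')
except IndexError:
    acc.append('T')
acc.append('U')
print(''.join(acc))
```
TU

IndexError is caught by its specific handler, not ValueError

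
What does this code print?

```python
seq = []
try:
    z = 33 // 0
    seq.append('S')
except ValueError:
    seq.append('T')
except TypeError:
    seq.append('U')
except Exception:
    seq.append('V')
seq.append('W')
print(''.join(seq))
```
VW

ZeroDivisionError not specifically caught, falls to Exception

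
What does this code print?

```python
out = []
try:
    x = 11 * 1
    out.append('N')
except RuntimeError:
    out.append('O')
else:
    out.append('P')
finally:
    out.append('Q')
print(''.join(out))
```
NPQ

else runs before finally when no exception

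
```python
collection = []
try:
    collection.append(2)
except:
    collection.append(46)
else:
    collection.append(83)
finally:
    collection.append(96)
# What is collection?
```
[2, 83, 96]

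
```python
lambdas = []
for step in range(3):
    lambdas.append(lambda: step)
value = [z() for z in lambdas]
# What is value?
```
[2, 2, 2]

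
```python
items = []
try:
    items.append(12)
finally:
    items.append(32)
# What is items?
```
[12, 32]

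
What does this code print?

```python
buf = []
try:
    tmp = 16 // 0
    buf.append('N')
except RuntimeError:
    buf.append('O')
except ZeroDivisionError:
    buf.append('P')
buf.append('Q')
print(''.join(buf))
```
PQ

ZeroDivisionError is caught by its specific handler, not RuntimeError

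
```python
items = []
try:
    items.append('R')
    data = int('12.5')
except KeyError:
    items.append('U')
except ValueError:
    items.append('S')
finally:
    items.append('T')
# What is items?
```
['R', 'S', 'T']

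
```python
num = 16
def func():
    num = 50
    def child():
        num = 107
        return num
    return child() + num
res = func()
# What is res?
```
157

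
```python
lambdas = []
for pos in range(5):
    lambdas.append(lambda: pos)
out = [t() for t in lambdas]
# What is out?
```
[4, 4, 4, 4, 4]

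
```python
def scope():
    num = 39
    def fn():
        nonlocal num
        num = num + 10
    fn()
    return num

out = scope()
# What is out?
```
49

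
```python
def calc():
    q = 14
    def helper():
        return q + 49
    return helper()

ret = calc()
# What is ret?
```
63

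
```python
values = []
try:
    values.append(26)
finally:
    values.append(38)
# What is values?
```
[26, 38]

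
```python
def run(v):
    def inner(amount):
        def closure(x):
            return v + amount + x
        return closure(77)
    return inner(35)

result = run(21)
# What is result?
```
133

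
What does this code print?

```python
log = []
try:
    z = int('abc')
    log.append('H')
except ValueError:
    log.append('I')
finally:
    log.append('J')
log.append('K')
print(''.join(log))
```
IJK

finally always runs, even after exception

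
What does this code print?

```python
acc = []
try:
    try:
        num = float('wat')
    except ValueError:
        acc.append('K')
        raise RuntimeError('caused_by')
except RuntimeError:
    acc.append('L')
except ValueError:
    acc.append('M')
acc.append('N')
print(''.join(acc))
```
KLN

RuntimeError raised and caught, original ValueError not re-raised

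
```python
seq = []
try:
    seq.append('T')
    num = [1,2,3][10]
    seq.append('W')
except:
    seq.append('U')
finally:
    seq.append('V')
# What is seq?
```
['T', 'U', 'V']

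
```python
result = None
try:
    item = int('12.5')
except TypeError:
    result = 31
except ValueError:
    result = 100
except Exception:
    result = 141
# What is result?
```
100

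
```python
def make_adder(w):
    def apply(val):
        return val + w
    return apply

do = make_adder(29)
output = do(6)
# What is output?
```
35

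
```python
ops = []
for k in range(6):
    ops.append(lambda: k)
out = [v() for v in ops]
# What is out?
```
[5, 5, 5, 5, 5, 5]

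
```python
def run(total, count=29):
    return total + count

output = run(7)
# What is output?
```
36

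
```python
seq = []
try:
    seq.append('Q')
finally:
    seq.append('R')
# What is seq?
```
['Q', 'R']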